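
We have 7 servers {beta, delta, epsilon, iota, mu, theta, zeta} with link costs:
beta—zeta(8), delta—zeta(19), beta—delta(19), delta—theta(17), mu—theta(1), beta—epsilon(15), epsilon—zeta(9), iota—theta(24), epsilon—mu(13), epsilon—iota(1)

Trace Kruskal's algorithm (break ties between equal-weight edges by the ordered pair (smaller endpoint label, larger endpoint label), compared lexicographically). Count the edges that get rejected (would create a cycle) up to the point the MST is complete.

1

Kruskal: consider edges lightest-first.
epsilon—iota (1): add — endpoints in different components.
mu—theta (1): add — endpoints in different components.
beta—zeta (8): add — endpoints in different components.
epsilon—zeta (9): add — endpoints in different components.
epsilon—mu (13): add — endpoints in different components.
beta—epsilon (15): skip — epsilon and beta already connected.
delta—theta (17): add — endpoints in different components.
Edges rejected before the tree was complete: 1.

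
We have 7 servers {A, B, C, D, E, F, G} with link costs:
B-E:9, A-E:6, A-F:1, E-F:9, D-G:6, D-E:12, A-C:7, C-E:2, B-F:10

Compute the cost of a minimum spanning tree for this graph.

Grow the tree from C using Prim:
Step 1: frontier [C-E 2, A-C 7] → take C-E (2); add E.
Step 2: frontier [A-C 7, A-E 6, B-E 9, E-F 9, D-E 12] → take A-E (6); add A.
Step 3: frontier [A-F 1, B-E 9, E-F 9, D-E 12] → take A-F (1); add F.
Step 4: frontier [B-E 9, D-E 12, B-F 10] → take B-E (9); add B.
Step 5: frontier [D-E 12] → take D-E (12); add D.
Step 6: frontier [D-G 6] → take D-G (6); add G.
MST edges: C-E, A-E, A-F, B-E, D-E, D-G; total weight 2+6+1+9+12+6 = 36.

36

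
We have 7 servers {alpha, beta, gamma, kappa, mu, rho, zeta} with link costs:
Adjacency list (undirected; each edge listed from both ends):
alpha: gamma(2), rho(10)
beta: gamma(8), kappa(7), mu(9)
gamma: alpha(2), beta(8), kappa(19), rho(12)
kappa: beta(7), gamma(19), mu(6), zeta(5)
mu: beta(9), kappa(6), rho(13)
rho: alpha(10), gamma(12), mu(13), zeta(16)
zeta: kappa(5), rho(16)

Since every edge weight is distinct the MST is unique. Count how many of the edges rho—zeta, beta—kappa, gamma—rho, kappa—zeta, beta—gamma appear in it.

Sort edges by weight, then run Kruskal:
alpha—gamma (2): add — endpoints in different components.
kappa—zeta (5): add — endpoints in different components.
kappa—mu (6): add — endpoints in different components.
beta—kappa (7): add — endpoints in different components.
beta—gamma (8): add — endpoints in different components.
beta—mu (9): skip — beta and mu already connected.
alpha—rho (10): add — endpoints in different components.
MST edge set: {alpha—gamma, kappa—zeta, kappa—mu, beta—kappa, beta—gamma, alpha—rho}.
Of the listed edges, {beta—kappa, kappa—zeta, beta—gamma} are in the MST → 3.

3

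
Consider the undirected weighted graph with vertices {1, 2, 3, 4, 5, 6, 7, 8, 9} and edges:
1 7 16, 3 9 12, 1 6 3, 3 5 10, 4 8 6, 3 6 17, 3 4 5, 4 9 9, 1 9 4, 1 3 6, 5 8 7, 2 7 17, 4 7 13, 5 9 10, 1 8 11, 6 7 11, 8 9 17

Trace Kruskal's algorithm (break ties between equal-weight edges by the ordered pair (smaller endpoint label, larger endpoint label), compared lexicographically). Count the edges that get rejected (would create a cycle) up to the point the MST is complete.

7

Kruskal's algorithm — process edges by increasing weight (ties by edge label):
1 6 (3): add — endpoints in different components.
1 9 (4): add — endpoints in different components.
3 4 (5): add — endpoints in different components.
1 3 (6): add — endpoints in different components.
4 8 (6): add — endpoints in different components.
5 8 (7): add — endpoints in different components.
4 9 (9): skip — 4 and 9 already connected.
3 5 (10): skip — 3 and 5 already connected.
5 9 (10): skip — 5 and 9 already connected.
1 8 (11): skip — 1 and 8 already connected.
6 7 (11): add — endpoints in different components.
3 9 (12): skip — 3 and 9 already connected.
4 7 (13): skip — 4 and 7 already connected.
1 7 (16): skip — 1 and 7 already connected.
2 7 (17): add — endpoints in different components.
Edges rejected before the tree was complete: 7.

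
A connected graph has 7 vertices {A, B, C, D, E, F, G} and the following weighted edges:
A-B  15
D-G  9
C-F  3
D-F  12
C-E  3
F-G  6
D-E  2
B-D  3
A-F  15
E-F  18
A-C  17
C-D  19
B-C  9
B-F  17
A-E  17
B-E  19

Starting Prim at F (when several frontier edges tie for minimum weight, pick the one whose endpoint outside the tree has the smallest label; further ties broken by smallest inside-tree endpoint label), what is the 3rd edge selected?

D-E

Grow the tree from F using Prim:
Step 1: cheapest edge leaving the tree is C-F (3); add C.
Step 2: cheapest edge leaving the tree is C-E (3); add E.
Step 3: cheapest edge leaving the tree is D-E (2); add D.
Step 4: cheapest edge leaving the tree is B-D (3); add B.
Step 5: cheapest edge leaving the tree is F-G (6); add G.
Step 6: cheapest edge leaving the tree is A-B (15); add A.
The 3rd edge added is D-E.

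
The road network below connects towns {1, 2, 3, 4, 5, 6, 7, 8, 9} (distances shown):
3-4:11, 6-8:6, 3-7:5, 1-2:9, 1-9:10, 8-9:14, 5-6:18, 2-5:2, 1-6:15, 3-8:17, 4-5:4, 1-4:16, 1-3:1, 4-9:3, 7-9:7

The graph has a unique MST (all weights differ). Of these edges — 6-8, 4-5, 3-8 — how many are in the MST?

Sort edges by weight, then run Kruskal:
1-3 (1): add — endpoints in different components.
2-5 (2): add — endpoints in different components.
4-9 (3): add — endpoints in different components.
4-5 (4): add — endpoints in different components.
3-7 (5): add — endpoints in different components.
6-8 (6): add — endpoints in different components.
7-9 (7): add — endpoints in different components.
1-2 (9): skip — 1 and 2 already connected.
1-9 (10): skip — 1 and 9 already connected.
3-4 (11): skip — 3 and 4 already connected.
8-9 (14): add — endpoints in different components.
MST edge set: {1-3, 2-5, 4-9, 4-5, 3-7, 6-8, 7-9, 8-9}.
Of the listed edges, {6-8, 4-5} are in the MST → 2.

2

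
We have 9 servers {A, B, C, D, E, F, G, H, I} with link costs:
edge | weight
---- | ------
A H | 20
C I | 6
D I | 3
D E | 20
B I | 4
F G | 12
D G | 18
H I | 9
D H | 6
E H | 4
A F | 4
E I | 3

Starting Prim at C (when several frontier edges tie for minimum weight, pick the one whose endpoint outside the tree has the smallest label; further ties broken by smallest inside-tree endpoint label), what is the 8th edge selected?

Prim's algorithm from C:
Step 1: frontier [C I 6] → take C I (6); add I.
Step 2: frontier [D I 3, E I 3, B I 4, H I 9] → take D I (3); add D.
Step 3: frontier [D H 6, D G 18, D E 20, E I 3, B I 4, H I 9] → take E I (3); add E.
Step 4: frontier [D H 6, D G 18, E H 4, B I 4, H I 9] → take B I (4); add B.
Step 5: frontier [D H 6, D G 18, E H 4, H I 9] → take E H (4); add H.
Step 6: frontier [D G 18, A H 20] → take D G (18); add G.
Step 7: frontier [F G 12, A H 20] → take F G (12); add F.
Step 8: frontier [A F 4, A H 20] → take A F (4); add A.
The 8th edge added is A F.

A-F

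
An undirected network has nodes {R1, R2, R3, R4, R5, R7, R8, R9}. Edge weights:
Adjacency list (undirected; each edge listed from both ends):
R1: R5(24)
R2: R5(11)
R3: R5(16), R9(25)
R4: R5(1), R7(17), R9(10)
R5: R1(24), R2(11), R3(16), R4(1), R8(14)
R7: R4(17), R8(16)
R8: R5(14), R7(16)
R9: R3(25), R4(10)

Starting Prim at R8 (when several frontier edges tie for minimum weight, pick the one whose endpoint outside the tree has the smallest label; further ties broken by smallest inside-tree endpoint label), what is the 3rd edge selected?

Prim's algorithm from R8:
Step 1: cheapest edge leaving the tree is R5–R8 (14); add R5.
Step 2: cheapest edge leaving the tree is R4–R5 (1); add R4.
Step 3: cheapest edge leaving the tree is R4–R9 (10); add R9.
Step 4: cheapest edge leaving the tree is R2–R5 (11); add R2.
Step 5: cheapest edge leaving the tree is R3–R5 (16); add R3.
Step 6: cheapest edge leaving the tree is R7–R8 (16); add R7.
Step 7: cheapest edge leaving the tree is R1–R5 (24); add R1.
The 3rd edge added is R4–R9.

R4-R9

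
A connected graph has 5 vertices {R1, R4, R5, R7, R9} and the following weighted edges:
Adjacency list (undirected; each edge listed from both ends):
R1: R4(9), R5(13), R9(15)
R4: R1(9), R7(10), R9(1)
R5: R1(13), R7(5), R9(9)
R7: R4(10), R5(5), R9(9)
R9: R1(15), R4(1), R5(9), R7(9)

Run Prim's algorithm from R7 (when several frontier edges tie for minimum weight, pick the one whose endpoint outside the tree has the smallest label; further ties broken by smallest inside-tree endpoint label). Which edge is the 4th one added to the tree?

R1-R4

Prim, starting at R7.
Step 1: cheapest edge leaving the tree is R5—R7 (5); add R5.
Step 2: cheapest edge leaving the tree is R5—R9 (9); add R9.
Step 3: cheapest edge leaving the tree is R4—R9 (1); add R4.
Step 4: cheapest edge leaving the tree is R1—R4 (9); add R1.
The 4th edge added is R1—R4.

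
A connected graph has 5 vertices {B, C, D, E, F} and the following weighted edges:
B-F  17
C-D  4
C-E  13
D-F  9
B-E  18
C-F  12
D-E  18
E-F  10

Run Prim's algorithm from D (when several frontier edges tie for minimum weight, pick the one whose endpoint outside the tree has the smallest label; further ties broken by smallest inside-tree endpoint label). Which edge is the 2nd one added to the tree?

Prim, starting at D.
Step 1: frontier [C-D 4, D-F 9, D-E 18] → take C-D (4); add C.
Step 2: frontier [C-F 12, C-E 13, D-F 9, D-E 18] → take D-F (9); add F.
Step 3: frontier [C-E 13, D-E 18, E-F 10, B-F 17] → take E-F (10); add E.
Step 4: frontier [B-E 18, B-F 17] → take B-F (17); add B.
The 2nd edge added is D-F.

D-F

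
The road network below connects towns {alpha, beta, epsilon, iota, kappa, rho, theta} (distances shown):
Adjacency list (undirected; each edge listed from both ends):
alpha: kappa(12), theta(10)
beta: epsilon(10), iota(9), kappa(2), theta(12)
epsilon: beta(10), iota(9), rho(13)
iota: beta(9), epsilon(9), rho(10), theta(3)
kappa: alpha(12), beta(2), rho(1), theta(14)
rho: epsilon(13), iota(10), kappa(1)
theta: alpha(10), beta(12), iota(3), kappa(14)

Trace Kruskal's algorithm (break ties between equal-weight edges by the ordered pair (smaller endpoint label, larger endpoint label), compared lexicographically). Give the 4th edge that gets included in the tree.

beta-iota

Kruskal's algorithm — process edges by increasing weight (ties by edge label):
kappa-rho (1): add — endpoints in different components.
beta-kappa (2): add — endpoints in different components.
iota-theta (3): add — endpoints in different components.
beta-iota (9): add — endpoints in different components.
epsilon-iota (9): add — endpoints in different components.
alpha-theta (10): add — endpoints in different components.
The 4th edge added is beta-iota.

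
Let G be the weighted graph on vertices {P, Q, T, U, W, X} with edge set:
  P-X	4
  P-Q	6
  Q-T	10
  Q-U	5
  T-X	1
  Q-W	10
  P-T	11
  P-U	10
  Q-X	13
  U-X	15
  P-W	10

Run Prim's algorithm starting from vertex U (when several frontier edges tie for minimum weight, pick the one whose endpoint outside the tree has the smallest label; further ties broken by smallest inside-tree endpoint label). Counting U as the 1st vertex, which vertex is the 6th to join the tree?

Prim's algorithm from U:
Step 1: cheapest edge leaving the tree is Q-U (5); add Q.
Step 2: cheapest edge leaving the tree is P-Q (6); add P.
Step 3: cheapest edge leaving the tree is P-X (4); add X.
Step 4: cheapest edge leaving the tree is T-X (1); add T.
Step 5: cheapest edge leaving the tree is P-W (10); add W.
Vertex order: U, Q, P, X, T, W. The 6th vertex is W.

W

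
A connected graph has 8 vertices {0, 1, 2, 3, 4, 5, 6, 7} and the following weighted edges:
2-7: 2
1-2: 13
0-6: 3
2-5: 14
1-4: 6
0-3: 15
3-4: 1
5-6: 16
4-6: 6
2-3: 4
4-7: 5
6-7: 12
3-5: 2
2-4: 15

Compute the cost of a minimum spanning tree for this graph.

24

Sort edges by weight, then run Kruskal:
3-4 (1): add — endpoints in different components.
2-7 (2): add — endpoints in different components.
3-5 (2): add — endpoints in different components.
0-6 (3): add — endpoints in different components.
2-3 (4): add — endpoints in different components.
4-7 (5): skip — 4 and 7 already connected.
1-4 (6): add — endpoints in different components.
4-6 (6): add — endpoints in different components.
MST edges: 3-4, 2-7, 3-5, 0-6, 2-3, 1-4, 4-6; total weight 1+2+2+3+4+6+6 = 24.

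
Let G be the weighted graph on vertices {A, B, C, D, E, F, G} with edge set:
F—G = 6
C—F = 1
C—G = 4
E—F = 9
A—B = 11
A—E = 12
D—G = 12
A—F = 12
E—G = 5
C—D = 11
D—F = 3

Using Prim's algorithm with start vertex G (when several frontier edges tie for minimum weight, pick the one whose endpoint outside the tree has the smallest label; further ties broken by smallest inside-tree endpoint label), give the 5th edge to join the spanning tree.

Prim's algorithm from G:
Step 1: frontier [C—G 4, E—G 5, F—G 6, D—G 12] → take C—G (4); add C.
Step 2: frontier [C—F 1, C—D 11, E—G 5, F—G 6, D—G 12] → take C—F (1); add F.
Step 3: frontier [C—D 11, D—F 3, E—F 9, A—F 12, E—G 5, D—G 12] → take D—F (3); add D.
Step 4: frontier [E—F 9, A—F 12, E—G 5] → take E—G (5); add E.
Step 5: frontier [A—E 12, A—F 12] → take A—E (12); add A.
Step 6: frontier [A—B 11] → take A—B (11); add B.
The 5th edge added is A—E.

A-E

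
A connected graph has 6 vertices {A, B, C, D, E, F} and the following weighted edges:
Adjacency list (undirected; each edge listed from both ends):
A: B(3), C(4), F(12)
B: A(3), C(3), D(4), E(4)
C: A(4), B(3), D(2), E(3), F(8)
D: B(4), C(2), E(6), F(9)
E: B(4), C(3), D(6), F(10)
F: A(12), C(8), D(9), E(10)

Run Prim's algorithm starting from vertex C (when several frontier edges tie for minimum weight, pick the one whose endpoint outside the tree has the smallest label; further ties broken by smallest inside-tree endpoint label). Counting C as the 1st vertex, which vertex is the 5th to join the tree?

E

Grow the tree from C using Prim:
Step 1: cheapest edge leaving the tree is C D (2); add D.
Step 2: cheapest edge leaving the tree is B C (3); add B.
Step 3: cheapest edge leaving the tree is A B (3); add A.
Step 4: cheapest edge leaving the tree is C E (3); add E.
Step 5: cheapest edge leaving the tree is C F (8); add F.
Vertex order: C, D, B, A, E, F. The 5th vertex is E.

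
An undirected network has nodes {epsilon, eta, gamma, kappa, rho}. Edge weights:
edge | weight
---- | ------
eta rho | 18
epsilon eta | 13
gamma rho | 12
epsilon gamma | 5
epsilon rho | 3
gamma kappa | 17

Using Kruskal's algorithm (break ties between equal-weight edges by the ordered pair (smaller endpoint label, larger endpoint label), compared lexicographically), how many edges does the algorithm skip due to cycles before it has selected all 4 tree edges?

Kruskal: consider edges lightest-first.
epsilon rho (3): add — endpoints in different components.
epsilon gamma (5): add — endpoints in different components.
gamma rho (12): skip — gamma and rho already connected.
epsilon eta (13): add — endpoints in different components.
gamma kappa (17): add — endpoints in different components.
Edges rejected before the tree was complete: 1.

1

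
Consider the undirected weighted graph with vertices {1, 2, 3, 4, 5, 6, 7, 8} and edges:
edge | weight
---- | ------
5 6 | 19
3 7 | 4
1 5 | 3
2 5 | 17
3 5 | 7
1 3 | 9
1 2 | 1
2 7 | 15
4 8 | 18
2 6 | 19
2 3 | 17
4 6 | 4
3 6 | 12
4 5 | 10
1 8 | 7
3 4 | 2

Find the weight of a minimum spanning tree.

Sort edges by weight, then run Kruskal:
1 2 (1): add — endpoints in different components.
3 4 (2): add — endpoints in different components.
1 5 (3): add — endpoints in different components.
3 7 (4): add — endpoints in different components.
4 6 (4): add — endpoints in different components.
1 8 (7): add — endpoints in different components.
3 5 (7): add — endpoints in different components.
MST edges: 1 2, 3 4, 1 5, 3 7, 4 6, 1 8, 3 5; total weight 1+2+3+4+4+7+7 = 28.

28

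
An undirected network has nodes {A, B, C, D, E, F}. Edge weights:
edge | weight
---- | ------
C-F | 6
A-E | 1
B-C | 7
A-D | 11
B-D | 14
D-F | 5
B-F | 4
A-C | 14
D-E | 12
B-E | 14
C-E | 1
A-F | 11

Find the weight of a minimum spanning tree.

Prim, starting at E.
Step 1: frontier [A-E 1, C-E 1, D-E 12, B-E 14] → take A-E (1); add A.
Step 2: frontier [A-D 11, A-F 11, A-C 14, C-E 1, D-E 12, B-E 14] → take C-E (1); add C.
Step 3: frontier [A-D 11, A-F 11, C-F 6, B-C 7, D-E 12, B-E 14] → take C-F (6); add F.
Step 4: frontier [A-D 11, B-C 7, D-E 12, B-E 14, B-F 4, D-F 5] → take B-F (4); add B.
Step 5: frontier [A-D 11, B-D 14, D-E 12, D-F 5] → take D-F (5); add D.
MST edges: A-E, C-E, C-F, B-F, D-F; total weight 1+1+6+4+5 = 17.

17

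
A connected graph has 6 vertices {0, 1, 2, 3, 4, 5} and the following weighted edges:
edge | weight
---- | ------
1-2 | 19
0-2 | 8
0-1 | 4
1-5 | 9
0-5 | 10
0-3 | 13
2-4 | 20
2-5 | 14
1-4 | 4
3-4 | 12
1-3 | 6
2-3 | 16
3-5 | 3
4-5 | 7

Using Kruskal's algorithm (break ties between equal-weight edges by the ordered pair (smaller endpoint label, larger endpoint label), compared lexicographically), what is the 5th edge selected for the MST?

Kruskal: consider edges lightest-first.
3-5 (3): add. Components now {0} {1} {2} {3,5} {4}
0-1 (4): add. Components now {0,1} {2} {3,5} {4}
1-4 (4): add. Components now {0,1,4} {2} {3,5}
1-3 (6): add. Components now {0,1,3,4,5} {2}
4-5 (7): skip — 4 and 5 already connected.
0-2 (8): add. Components now {0,1,2,3,4,5}
The 5th edge added is 0-2.

0-2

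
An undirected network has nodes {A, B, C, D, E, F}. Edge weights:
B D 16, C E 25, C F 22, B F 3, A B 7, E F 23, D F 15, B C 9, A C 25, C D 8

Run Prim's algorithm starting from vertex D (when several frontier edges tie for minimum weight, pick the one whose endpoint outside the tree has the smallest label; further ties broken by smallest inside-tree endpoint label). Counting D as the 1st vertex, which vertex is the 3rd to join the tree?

Prim's algorithm from D:
Step 1: frontier [C D 8, D F 15, B D 16] → take C D (8); add C.
Step 2: frontier [B C 9, C F 22, A C 25, C E 25, D F 15, B D 16] → take B C (9); add B.
Step 3: frontier [B F 3, A B 7, C F 22, A C 25, C E 25, D F 15] → take B F (3); add F.
Step 4: frontier [A B 7, A C 25, C E 25, E F 23] → take A B (7); add A.
Step 5: frontier [C E 25, E F 23] → take E F (23); add E.
Vertex order: D, C, B, F, A, E. The 3rd vertex is B.

B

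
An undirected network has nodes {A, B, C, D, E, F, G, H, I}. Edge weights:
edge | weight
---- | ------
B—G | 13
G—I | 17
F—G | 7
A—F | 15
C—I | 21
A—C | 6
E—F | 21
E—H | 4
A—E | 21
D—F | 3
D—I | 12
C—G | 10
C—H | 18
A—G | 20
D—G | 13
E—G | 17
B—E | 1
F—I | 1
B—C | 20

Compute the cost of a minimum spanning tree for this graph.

45

Kruskal's algorithm — process edges by increasing weight (ties by edge label):
B—E (1): add — endpoints in different components.
F—I (1): add — endpoints in different components.
D—F (3): add — endpoints in different components.
E—H (4): add — endpoints in different components.
A—C (6): add — endpoints in different components.
F—G (7): add — endpoints in different components.
C—G (10): add — endpoints in different components.
D—I (12): skip — D and I already connected.
B—G (13): add — endpoints in different components.
MST edges: B—E, F—I, D—F, E—H, A—C, F—G, C—G, B—G; total weight 1+1+3+4+6+7+10+13 = 45.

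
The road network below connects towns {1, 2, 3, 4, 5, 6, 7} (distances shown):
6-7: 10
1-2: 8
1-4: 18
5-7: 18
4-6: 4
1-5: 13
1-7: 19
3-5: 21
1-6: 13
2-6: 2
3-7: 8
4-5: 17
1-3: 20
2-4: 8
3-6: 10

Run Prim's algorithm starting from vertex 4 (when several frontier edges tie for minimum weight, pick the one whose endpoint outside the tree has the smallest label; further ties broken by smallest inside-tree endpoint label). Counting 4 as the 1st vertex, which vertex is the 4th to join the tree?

Prim's algorithm from 4:
Step 1: cheapest edge leaving the tree is 4-6 (4); add 6.
Step 2: cheapest edge leaving the tree is 2-6 (2); add 2.
Step 3: cheapest edge leaving the tree is 1-2 (8); add 1.
Step 4: cheapest edge leaving the tree is 3-6 (10); add 3.
Step 5: cheapest edge leaving the tree is 3-7 (8); add 7.
Step 6: cheapest edge leaving the tree is 1-5 (13); add 5.
Vertex order: 4, 6, 2, 1, 3, 7, 5. The 4th vertex is 1.

1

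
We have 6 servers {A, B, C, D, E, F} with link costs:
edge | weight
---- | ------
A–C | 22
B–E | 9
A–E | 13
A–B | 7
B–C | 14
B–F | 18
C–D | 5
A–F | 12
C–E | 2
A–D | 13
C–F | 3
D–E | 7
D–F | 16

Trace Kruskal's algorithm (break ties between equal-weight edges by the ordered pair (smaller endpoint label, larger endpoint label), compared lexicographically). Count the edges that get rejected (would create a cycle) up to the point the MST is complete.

1

Kruskal: consider edges lightest-first.
C–E (2): add — endpoints in different components.
C–F (3): add — endpoints in different components.
C–D (5): add — endpoints in different components.
A–B (7): add — endpoints in different components.
D–E (7): skip — D and E already connected.
B–E (9): add — endpoints in different components.
Edges rejected before the tree was complete: 1.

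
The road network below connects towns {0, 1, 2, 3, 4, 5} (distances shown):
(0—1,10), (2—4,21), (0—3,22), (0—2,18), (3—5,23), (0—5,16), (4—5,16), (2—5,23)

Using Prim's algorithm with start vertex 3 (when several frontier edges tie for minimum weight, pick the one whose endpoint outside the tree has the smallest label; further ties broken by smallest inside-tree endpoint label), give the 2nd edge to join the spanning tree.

Prim, starting at 3.
Step 1: cheapest edge leaving the tree is 0—3 (22); add 0.
Step 2: cheapest edge leaving the tree is 0—1 (10); add 1.
Step 3: cheapest edge leaving the tree is 0—5 (16); add 5.
Step 4: cheapest edge leaving the tree is 4—5 (16); add 4.
Step 5: cheapest edge leaving the tree is 0—2 (18); add 2.
The 2nd edge added is 0—1.

0-1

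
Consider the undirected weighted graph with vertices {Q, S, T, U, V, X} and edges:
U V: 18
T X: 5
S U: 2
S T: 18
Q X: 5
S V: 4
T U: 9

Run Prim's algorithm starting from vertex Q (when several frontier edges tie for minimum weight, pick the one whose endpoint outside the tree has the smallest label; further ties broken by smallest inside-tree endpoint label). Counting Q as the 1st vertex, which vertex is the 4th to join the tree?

U

Grow the tree from Q using Prim:
Step 1: cheapest edge leaving the tree is Q X (5); add X.
Step 2: cheapest edge leaving the tree is T X (5); add T.
Step 3: cheapest edge leaving the tree is T U (9); add U.
Step 4: cheapest edge leaving the tree is S U (2); add S.
Step 5: cheapest edge leaving the tree is S V (4); add V.
Vertex order: Q, X, T, U, S, V. The 4th vertex is U.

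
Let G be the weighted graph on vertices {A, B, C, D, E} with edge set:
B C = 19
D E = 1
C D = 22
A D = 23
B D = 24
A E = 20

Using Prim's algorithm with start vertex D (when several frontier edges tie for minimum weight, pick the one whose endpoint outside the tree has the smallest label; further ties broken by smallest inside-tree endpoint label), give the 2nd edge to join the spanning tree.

A-E

Prim's algorithm from D:
Step 1: cheapest edge leaving the tree is D E (1); add E.
Step 2: cheapest edge leaving the tree is A E (20); add A.
Step 3: cheapest edge leaving the tree is C D (22); add C.
Step 4: cheapest edge leaving the tree is B C (19); add B.
The 2nd edge added is A E.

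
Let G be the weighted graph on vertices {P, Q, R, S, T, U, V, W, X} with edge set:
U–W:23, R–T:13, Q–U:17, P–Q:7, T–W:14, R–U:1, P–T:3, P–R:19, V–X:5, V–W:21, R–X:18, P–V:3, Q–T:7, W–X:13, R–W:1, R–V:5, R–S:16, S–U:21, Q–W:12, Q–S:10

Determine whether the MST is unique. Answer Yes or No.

Kruskal: consider edges lightest-first.
R–U (1): add — endpoints in different components.
R–W (1): add — endpoints in different components.
P–T (3): add — endpoints in different components.
P–V (3): add — endpoints in different components.
R–V (5): add — endpoints in different components.
V–X (5): add — endpoints in different components.
P–Q (7): add — endpoints in different components.
Q–T (7): skip — Q and T already connected.
Q–S (10): add — endpoints in different components.
Non-tree edge Q–T has weight 7, equal to the heaviest edge on its tree cycle — swapping gives another MST of the same weight. Not unique.

No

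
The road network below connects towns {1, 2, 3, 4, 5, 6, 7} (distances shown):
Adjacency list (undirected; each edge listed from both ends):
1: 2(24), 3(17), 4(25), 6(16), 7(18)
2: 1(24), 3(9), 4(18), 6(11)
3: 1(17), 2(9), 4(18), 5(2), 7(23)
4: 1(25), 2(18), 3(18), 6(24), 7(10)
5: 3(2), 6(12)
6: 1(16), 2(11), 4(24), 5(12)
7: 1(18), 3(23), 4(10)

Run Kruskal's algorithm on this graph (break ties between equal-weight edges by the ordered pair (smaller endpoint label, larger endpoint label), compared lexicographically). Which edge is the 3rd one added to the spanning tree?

4-7

Kruskal: consider edges lightest-first.
3—5 (2): add. Components now {1} {2} {3,5} {4} {6} {7}
2—3 (9): add. Components now {1} {2,3,5} {4} {6} {7}
4—7 (10): add. Components now {1} {2,3,5} {4,7} {6}
2—6 (11): add. Components now {1} {2,3,5,6} {4,7}
5—6 (12): skip — 5 and 6 already connected.
1—6 (16): add. Components now {1,2,3,5,6} {4,7}
1—3 (17): skip — 1 and 3 already connected.
1—7 (18): add. Components now {1,2,3,4,5,6,7}
The 3rd edge added is 4—7.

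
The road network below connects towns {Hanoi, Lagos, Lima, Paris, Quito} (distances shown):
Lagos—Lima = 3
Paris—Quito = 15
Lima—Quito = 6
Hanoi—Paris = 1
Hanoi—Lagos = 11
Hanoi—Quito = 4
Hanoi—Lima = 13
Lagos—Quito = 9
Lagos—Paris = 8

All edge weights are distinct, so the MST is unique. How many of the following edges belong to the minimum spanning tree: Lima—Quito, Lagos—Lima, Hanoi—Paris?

3

Kruskal: consider edges lightest-first.
Hanoi—Paris (1): add. Components now {Lagos} {Lima} {Hanoi,Paris} {Quito}
Lagos—Lima (3): add. Components now {Lagos,Lima} {Hanoi,Paris} {Quito}
Hanoi—Quito (4): add. Components now {Lagos,Lima} {Hanoi,Paris,Quito}
Lima—Quito (6): add. Components now {Hanoi,Lagos,Lima,Paris,Quito}
MST edge set: {Hanoi—Paris, Lagos—Lima, Hanoi—Quito, Lima—Quito}.
Of the listed edges, {Lima—Quito, Lagos—Lima, Hanoi—Paris} are in the MST → 3.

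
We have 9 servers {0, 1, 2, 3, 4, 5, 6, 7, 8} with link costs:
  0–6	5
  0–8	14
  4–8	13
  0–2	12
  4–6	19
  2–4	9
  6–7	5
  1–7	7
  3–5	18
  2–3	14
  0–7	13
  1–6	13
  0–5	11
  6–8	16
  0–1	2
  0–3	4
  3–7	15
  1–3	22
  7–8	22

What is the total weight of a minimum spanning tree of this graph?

61

Kruskal: consider edges lightest-first.
0–1 (2): add — endpoints in different components.
0–3 (4): add — endpoints in different components.
0–6 (5): add — endpoints in different components.
6–7 (5): add — endpoints in different components.
1–7 (7): skip — 1 and 7 already connected.
2–4 (9): add — endpoints in different components.
0–5 (11): add — endpoints in different components.
0–2 (12): add — endpoints in different components.
0–7 (13): skip — 0 and 7 already connected.
1–6 (13): skip — 1 and 6 already connected.
4–8 (13): add — endpoints in different components.
MST edges: 0–1, 0–3, 0–6, 6–7, 2–4, 0–5, 0–2, 4–8; total weight 2+4+5+5+9+11+12+13 = 61.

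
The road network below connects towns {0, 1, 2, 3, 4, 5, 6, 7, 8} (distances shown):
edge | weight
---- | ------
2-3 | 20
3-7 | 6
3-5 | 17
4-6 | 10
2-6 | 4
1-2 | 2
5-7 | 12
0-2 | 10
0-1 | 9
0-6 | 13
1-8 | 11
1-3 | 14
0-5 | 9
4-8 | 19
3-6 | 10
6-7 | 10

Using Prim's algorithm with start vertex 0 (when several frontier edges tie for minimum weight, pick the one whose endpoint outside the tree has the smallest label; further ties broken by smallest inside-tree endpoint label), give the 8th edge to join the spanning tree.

1-8

Prim, starting at 0.
Step 1: cheapest edge leaving the tree is 0-1 (9); add 1.
Step 2: cheapest edge leaving the tree is 1-2 (2); add 2.
Step 3: cheapest edge leaving the tree is 2-6 (4); add 6.
Step 4: cheapest edge leaving the tree is 0-5 (9); add 5.
Step 5: cheapest edge leaving the tree is 3-6 (10); add 3.
Step 6: cheapest edge leaving the tree is 3-7 (6); add 7.
Step 7: cheapest edge leaving the tree is 4-6 (10); add 4.
Step 8: cheapest edge leaving the tree is 1-8 (11); add 8.
The 8th edge added is 1-8.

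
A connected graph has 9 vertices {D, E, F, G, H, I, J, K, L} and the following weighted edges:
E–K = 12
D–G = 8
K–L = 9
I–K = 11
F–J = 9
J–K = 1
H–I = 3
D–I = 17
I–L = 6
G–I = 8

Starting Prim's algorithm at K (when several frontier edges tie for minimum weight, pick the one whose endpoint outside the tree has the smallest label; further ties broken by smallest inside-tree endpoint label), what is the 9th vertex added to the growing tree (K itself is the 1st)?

E

Prim, starting at K.
Step 1: cheapest edge leaving the tree is J–K (1); add J.
Step 2: cheapest edge leaving the tree is F–J (9); add F.
Step 3: cheapest edge leaving the tree is K–L (9); add L.
Step 4: cheapest edge leaving the tree is I–L (6); add I.
Step 5: cheapest edge leaving the tree is H–I (3); add H.
Step 6: cheapest edge leaving the tree is G–I (8); add G.
Step 7: cheapest edge leaving the tree is D–G (8); add D.
Step 8: cheapest edge leaving the tree is E–K (12); add E.
Vertex order: K, J, F, L, I, H, G, D, E. The 9th vertex is E.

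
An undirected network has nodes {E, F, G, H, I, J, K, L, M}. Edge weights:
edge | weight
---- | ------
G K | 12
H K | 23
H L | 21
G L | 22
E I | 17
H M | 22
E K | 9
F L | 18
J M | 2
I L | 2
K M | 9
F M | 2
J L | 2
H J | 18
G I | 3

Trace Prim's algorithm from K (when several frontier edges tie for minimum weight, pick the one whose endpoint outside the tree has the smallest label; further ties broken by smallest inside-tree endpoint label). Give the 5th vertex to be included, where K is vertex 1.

J

Prim, starting at K.
Step 1: cheapest edge leaving the tree is E K (9); add E.
Step 2: cheapest edge leaving the tree is K M (9); add M.
Step 3: cheapest edge leaving the tree is F M (2); add F.
Step 4: cheapest edge leaving the tree is J M (2); add J.
Step 5: cheapest edge leaving the tree is J L (2); add L.
Step 6: cheapest edge leaving the tree is I L (2); add I.
Step 7: cheapest edge leaving the tree is G I (3); add G.
Step 8: cheapest edge leaving the tree is H J (18); add H.
Vertex order: K, E, M, F, J, L, I, G, H. The 5th vertex is J.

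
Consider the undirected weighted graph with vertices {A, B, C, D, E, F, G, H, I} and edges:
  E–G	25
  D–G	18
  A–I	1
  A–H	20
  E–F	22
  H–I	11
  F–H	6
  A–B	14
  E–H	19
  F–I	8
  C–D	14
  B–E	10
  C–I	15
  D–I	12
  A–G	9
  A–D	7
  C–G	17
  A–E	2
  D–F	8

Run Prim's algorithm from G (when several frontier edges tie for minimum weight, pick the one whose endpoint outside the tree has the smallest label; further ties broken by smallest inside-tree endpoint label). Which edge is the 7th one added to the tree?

Grow the tree from G using Prim:
Step 1: cheapest edge leaving the tree is A–G (9); add A.
Step 2: cheapest edge leaving the tree is A–I (1); add I.
Step 3: cheapest edge leaving the tree is A–E (2); add E.
Step 4: cheapest edge leaving the tree is A–D (7); add D.
Step 5: cheapest edge leaving the tree is D–F (8); add F.
Step 6: cheapest edge leaving the tree is F–H (6); add H.
Step 7: cheapest edge leaving the tree is B–E (10); add B.
Step 8: cheapest edge leaving the tree is C–D (14); add C.
The 7th edge added is B–E.

B-E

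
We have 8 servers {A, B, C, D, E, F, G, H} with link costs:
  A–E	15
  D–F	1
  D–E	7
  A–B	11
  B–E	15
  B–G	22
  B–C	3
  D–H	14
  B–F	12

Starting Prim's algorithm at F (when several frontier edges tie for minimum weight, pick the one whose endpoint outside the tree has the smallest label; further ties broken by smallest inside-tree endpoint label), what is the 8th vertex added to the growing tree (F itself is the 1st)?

Prim, starting at F.
Step 1: frontier [D–F 1, B–F 12] → take D–F (1); add D.
Step 2: frontier [D–E 7, D–H 14, B–F 12] → take D–E (7); add E.
Step 3: frontier [D–H 14, A–E 15, B–E 15, B–F 12] → take B–F (12); add B.
Step 4: frontier [B–C 3, A–B 11, B–G 22, D–H 14, A–E 15] → take B–C (3); add C.
Step 5: frontier [A–B 11, B–G 22, D–H 14, A–E 15] → take A–B (11); add A.
Step 6: frontier [B–G 22, D–H 14] → take D–H (14); add H.
Step 7: frontier [B–G 22] → take B–G (22); add G.
Vertex order: F, D, E, B, C, A, H, G. The 8th vertex is G.

G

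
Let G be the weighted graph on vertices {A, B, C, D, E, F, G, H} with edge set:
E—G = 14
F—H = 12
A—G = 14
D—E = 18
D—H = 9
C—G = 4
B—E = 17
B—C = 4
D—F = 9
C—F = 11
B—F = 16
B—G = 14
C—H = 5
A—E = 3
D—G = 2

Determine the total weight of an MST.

41

Prim, starting at H.
Step 1: cheapest edge leaving the tree is C—H (5); add C.
Step 2: cheapest edge leaving the tree is B—C (4); add B.
Step 3: cheapest edge leaving the tree is C—G (4); add G.
Step 4: cheapest edge leaving the tree is D—G (2); add D.
Step 5: cheapest edge leaving the tree is D—F (9); add F.
Step 6: cheapest edge leaving the tree is A—G (14); add A.
Step 7: cheapest edge leaving the tree is A—E (3); add E.
MST edges: C—H, B—C, C—G, D—G, D—F, A—G, A—E; total weight 5+4+4+2+9+14+3 = 41.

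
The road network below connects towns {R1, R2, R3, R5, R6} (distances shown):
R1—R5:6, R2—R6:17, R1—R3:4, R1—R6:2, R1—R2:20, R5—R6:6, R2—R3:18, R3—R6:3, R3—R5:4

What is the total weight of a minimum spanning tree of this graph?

Prim, starting at R3.
Step 1: cheapest edge leaving the tree is R3—R6 (3); add R6.
Step 2: cheapest edge leaving the tree is R1—R6 (2); add R1.
Step 3: cheapest edge leaving the tree is R3—R5 (4); add R5.
Step 4: cheapest edge leaving the tree is R2—R6 (17); add R2.
MST edges: R3—R6, R1—R6, R3—R5, R2—R6; total weight 3+2+4+17 = 26.

26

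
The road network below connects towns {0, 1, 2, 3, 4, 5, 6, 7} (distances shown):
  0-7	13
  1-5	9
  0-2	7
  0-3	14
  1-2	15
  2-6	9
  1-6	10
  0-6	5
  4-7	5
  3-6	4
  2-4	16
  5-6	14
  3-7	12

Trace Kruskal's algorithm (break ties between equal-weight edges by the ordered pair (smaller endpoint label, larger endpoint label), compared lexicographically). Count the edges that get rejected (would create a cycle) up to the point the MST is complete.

1

Kruskal: consider edges lightest-first.
3-6 (4): add — endpoints in different components.
0-6 (5): add — endpoints in different components.
4-7 (5): add — endpoints in different components.
0-2 (7): add — endpoints in different components.
1-5 (9): add — endpoints in different components.
2-6 (9): skip — 2 and 6 already connected.
1-6 (10): add — endpoints in different components.
3-7 (12): add — endpoints in different components.
Edges rejected before the tree was complete: 1.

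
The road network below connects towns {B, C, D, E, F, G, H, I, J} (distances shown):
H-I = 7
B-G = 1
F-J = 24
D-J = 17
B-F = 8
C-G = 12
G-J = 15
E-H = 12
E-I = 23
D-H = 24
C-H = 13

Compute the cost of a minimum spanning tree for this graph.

85

Grow the tree from I using Prim:
Step 1: frontier [H-I 7, E-I 23] → take H-I (7); add H.
Step 2: frontier [E-H 12, C-H 13, D-H 24, E-I 23] → take E-H (12); add E.
Step 3: frontier [C-H 13, D-H 24] → take C-H (13); add C.
Step 4: frontier [C-G 12, D-H 24] → take C-G (12); add G.
Step 5: frontier [B-G 1, G-J 15, D-H 24] → take B-G (1); add B.
Step 6: frontier [B-F 8, G-J 15, D-H 24] → take B-F (8); add F.
Step 7: frontier [F-J 24, G-J 15, D-H 24] → take G-J (15); add J.
Step 8: frontier [D-H 24, D-J 17] → take D-J (17); add D.
MST edges: H-I, E-H, C-H, C-G, B-G, B-F, G-J, D-J; total weight 7+12+13+12+1+8+15+17 = 85.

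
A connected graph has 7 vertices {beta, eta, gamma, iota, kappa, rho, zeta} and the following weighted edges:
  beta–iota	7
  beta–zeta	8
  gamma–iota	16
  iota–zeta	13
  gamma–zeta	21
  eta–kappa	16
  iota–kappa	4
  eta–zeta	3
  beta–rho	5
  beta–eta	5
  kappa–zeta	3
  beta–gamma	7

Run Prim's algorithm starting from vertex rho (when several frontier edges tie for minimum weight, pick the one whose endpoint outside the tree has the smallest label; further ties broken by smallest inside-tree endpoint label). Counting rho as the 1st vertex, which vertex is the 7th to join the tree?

Prim's algorithm from rho:
Step 1: cheapest edge leaving the tree is beta–rho (5); add beta.
Step 2: cheapest edge leaving the tree is beta–eta (5); add eta.
Step 3: cheapest edge leaving the tree is eta–zeta (3); add zeta.
Step 4: cheapest edge leaving the tree is kappa–zeta (3); add kappa.
Step 5: cheapest edge leaving the tree is iota–kappa (4); add iota.
Step 6: cheapest edge leaving the tree is beta–gamma (7); add gamma.
Vertex order: rho, beta, eta, zeta, kappa, iota, gamma. The 7th vertex is gamma.

gamma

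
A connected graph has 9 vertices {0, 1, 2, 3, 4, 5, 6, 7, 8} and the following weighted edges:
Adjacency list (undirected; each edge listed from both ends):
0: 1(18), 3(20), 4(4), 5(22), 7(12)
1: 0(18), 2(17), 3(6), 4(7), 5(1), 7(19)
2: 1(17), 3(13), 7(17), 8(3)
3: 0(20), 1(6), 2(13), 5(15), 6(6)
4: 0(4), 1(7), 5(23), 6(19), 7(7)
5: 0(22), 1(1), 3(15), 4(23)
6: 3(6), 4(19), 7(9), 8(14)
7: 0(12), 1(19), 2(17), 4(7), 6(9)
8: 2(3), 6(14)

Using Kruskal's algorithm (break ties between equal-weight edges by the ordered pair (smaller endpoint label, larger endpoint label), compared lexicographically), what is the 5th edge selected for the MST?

3-6

Sort edges by weight, then run Kruskal:
1—5 (1): add — endpoints in different components.
2—8 (3): add — endpoints in different components.
0—4 (4): add — endpoints in different components.
1—3 (6): add — endpoints in different components.
3—6 (6): add — endpoints in different components.
1—4 (7): add — endpoints in different components.
4—7 (7): add — endpoints in different components.
6—7 (9): skip — 6 and 7 already connected.
0—7 (12): skip — 0 and 7 already connected.
2—3 (13): add — endpoints in different components.
The 5th edge added is 3—6.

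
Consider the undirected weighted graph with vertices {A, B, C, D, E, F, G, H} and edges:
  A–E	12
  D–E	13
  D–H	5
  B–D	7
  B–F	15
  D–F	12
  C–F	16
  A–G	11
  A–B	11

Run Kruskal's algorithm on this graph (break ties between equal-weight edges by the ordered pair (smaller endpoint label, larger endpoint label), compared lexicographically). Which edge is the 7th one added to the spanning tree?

C-F

Kruskal's algorithm — process edges by increasing weight (ties by edge label):
D–H (5): add — endpoints in different components.
B–D (7): add — endpoints in different components.
A–B (11): add — endpoints in different components.
A–G (11): add — endpoints in different components.
A–E (12): add — endpoints in different components.
D–F (12): add — endpoints in different components.
D–E (13): skip — D and E already connected.
B–F (15): skip — B and F already connected.
C–F (16): add — endpoints in different components.
The 7th edge added is C–F.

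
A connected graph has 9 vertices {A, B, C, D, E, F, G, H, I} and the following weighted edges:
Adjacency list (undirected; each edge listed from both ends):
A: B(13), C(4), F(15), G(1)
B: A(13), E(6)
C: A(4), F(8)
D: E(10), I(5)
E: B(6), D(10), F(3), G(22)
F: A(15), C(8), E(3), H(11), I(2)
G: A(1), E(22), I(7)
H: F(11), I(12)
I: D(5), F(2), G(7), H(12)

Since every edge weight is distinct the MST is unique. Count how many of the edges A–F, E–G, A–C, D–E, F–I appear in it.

Sort edges by weight, then run Kruskal:
A–G (1): add — endpoints in different components.
F–I (2): add — endpoints in different components.
E–F (3): add — endpoints in different components.
A–C (4): add — endpoints in different components.
D–I (5): add — endpoints in different components.
B–E (6): add — endpoints in different components.
G–I (7): add — endpoints in different components.
C–F (8): skip — C and F already connected.
D–E (10): skip — D and E already connected.
F–H (11): add — endpoints in different components.
MST edge set: {A–G, F–I, E–F, A–C, D–I, B–E, G–I, F–H}.
Of the listed edges, {A–C, F–I} are in the MST → 2.

2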